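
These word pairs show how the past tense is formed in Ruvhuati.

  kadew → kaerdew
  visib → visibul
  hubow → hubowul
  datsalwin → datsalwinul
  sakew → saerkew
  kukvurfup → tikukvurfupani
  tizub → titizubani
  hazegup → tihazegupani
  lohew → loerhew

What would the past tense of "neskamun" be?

tizub and visib both end in -b yet inflect differently (titizubani, visibul), so the final letter is not what conditions the rule; the last vowel is.
"neskamun" has last vowel 'u'. The stems whose last vowel is 'u' (hazegup → tihazegupani, tizub → titizubani, kukvurfup → tikukvurfupani) add ti- … -ani around the stem.
So neskamun → tineskamunani.

tineskamunani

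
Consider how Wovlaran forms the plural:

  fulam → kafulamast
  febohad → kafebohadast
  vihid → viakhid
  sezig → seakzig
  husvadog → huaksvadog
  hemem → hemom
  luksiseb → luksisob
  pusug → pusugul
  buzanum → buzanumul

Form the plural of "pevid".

febohad and vihid both end in -d yet inflect differently (kafebohadast, viakhid), so the final letter is not what conditions the rule; the last vowel is.
"pevid" has last vowel 'i'. The stems whose last vowel is 'i' (vihid → viakhid, sezig → seakzig) insert -ak- after the first vowel.
So pevid → peakvid.

peakvid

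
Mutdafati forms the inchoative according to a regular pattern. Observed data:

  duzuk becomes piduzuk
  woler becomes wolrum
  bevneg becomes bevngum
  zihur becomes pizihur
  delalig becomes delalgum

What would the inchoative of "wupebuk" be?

piwupebuk

woler and zihur both end in -r yet inflect differently (wolrum, pizihur), so the final letter is not what conditions the rule; the last vowel is.
"wupebuk" has last vowel 'u'. The stems whose last vowel is 'u' (duzuk → piduzuk, zihur → pizihur) add the prefix pi-.
The other pattern: stems whose last vowel is 'e' or 'i' delete the last vowel and add -um.
So wupebuk → piwupebuk.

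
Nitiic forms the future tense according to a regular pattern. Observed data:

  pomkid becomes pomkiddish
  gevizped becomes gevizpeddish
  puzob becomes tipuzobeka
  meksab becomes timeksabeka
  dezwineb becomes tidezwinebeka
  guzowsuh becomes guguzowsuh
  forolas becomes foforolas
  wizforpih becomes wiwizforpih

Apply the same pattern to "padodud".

gevizped and dezwineb both have last vowel 'e' yet inflect differently (gevizpeddish, tidezwinebeka), so the last vowel is not what conditions the rule; the final letter is.
"padodud" ends in -d. The stems ending in -d (pomkid → pomkiddish, gevizped → gevizpeddish) double the final consonant and add -ish.
The other patterns: stems ending in -b add ti- … -eka around the stem; stems ending in -h or -s repeat the first consonant+vowel as a prefix.
So padodud → padoduddish.

padoduddish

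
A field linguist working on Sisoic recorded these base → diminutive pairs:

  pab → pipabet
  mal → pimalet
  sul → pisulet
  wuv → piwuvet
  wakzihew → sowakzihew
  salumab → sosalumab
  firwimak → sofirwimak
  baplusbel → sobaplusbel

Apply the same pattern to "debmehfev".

pab and salumab both end in -b yet inflect differently (pipabet, sosalumab), so the final letter is not what conditions the rule; the number of vowels is.
"debmehfev" has 3 vowels. The stems with 3 vowels (wakzihew → sowakzihew, salumab → sosalumab, firwimak → sofirwimak) add the prefix so-.
The other pattern: stems with 1 vowel add pi- … -et around the stem.
So debmehfev → sodebmehfev.

sodebmehfev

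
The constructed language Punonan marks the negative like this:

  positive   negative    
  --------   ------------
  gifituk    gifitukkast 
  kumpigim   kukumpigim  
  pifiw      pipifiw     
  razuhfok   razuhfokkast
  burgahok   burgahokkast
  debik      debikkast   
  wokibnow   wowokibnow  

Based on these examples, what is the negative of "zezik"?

burgahok and wokibnow both have last vowel 'o' yet inflect differently (burgahokkast, wowokibnow), so the last vowel is not what conditions the rule; the final letter is.
"zezik" ends in -k. The stems ending in -k (burgahok → burgahokkast, debik → debikkast, gifituk → gifitukkast) double the final consonant and add -ast.
The other pattern: stems ending in -m or -w repeat the first consonant+vowel as a prefix.
So zezik → zezikkast.

zezikkast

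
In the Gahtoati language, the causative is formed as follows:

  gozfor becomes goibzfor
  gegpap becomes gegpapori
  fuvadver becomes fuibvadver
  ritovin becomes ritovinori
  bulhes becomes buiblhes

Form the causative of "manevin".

manevinori

gegpap and gozfor both begin with g- yet inflect differently (gegpapori, goibzfor), so the first letter is not what conditions the rule; the final letter is.
"manevin" ends in -n. The one such stem in the data (ritovin → ritovinori) adds -ori, so the same rule applies.
The other pattern: stems ending in -r or -s insert -ib- after the first vowel.
So manevin → manevinori.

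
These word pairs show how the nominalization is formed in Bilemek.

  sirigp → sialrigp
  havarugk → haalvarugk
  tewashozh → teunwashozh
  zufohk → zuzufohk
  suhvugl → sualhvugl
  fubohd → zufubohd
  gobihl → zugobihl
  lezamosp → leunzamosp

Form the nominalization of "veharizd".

gobihl and suhvugl both end in -l yet inflect differently (zugobihl, sualhvugl), so the final letter is not what conditions the rule; the second-to-last letter is.
"veharizd" has second-to-last letter 'z'. The one such stem in the data (tewashozh → teunwashozh) inserts -un- after the first vowel (as does lezamosp), so the same rule applies.
So veharizd → veunharizd.

veunharizd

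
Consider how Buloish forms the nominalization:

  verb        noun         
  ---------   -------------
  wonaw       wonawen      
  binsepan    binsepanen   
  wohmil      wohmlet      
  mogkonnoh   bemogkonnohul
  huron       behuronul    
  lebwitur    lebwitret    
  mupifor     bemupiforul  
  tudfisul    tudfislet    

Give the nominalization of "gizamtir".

huron and binsepan both end in -n yet inflect differently (behuronul, binsepanen), so the final letter is not what conditions the rule; the last vowel is.
"gizamtir" has last vowel 'i'. The one such stem in the data (wohmil → wohmlet) deletes the last vowel and adds -et (as do tudfisul, lebwitur), so the same rule applies.
The other patterns: stems whose last vowel is 'o' add be- … -ul around the stem; stems whose last vowel is 'a' add -en.
So gizamtir → gizamtret.

gizamtret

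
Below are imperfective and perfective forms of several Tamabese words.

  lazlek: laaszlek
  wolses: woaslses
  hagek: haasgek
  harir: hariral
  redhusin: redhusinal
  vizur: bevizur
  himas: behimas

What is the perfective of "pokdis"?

pokdisal

harir and vizur both end in -r yet inflect differently (hariral, bevizur), so the final letter is not what conditions the rule; the last vowel is.
"pokdis" has last vowel 'i'. The stems whose last vowel is 'i' (harir → hariral, redhusin → redhusinal) add -al.
The other patterns: stems whose last vowel is 'e' insert -as- after the first vowel; stems whose last vowel is 'a' or 'u' add the prefix be-.
So pokdis → pokdisal.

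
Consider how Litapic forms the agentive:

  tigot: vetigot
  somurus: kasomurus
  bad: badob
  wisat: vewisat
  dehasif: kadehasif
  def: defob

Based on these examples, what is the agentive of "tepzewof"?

katepzewof

"tepzewof" has 3 vowels. The stems with 3 vowels (somurus → kasomurus, dehasif → kadehasif) add the prefix ka-.
So tepzewof → katepzewof.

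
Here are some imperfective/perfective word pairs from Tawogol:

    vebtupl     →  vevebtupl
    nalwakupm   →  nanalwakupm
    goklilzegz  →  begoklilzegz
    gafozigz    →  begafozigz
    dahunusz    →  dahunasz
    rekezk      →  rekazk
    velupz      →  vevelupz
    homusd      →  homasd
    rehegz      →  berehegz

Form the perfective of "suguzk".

velupz and rehegz both end in -z yet inflect differently (vevelupz, berehegz), so the final letter is not what conditions the rule; the second-to-last letter is.
"suguzk" has second-to-last letter 'z'. The one such stem in the data (rekezk → rekazk) changes the last vowel to 'a' (as do dahunusz, homusd), so the same rule applies.
So suguzk → sugazk.

sugazk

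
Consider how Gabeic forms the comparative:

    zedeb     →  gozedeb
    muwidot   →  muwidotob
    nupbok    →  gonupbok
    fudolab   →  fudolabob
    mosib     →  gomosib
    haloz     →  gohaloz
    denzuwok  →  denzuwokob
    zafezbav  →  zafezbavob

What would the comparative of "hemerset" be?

"hemerset" has 3 vowels. The stems with 3 vowels (fudolab → fudolabob, denzuwok → denzuwokob, zafezbav → zafezbavob) add -ob.
The other pattern: stems with 2 vowels add the prefix go-.
So hemerset → hemersetob.

hemersetob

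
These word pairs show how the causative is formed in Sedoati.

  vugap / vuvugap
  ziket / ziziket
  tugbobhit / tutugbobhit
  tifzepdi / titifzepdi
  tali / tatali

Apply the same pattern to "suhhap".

susuhhap

Every pair shown (vugap → vuvugap, ziket → ziziket, tugbobhit → tutugbobhit, …) follows the same rule: repeat the first consonant+vowel as a prefix.
So suhhap → susuhhap.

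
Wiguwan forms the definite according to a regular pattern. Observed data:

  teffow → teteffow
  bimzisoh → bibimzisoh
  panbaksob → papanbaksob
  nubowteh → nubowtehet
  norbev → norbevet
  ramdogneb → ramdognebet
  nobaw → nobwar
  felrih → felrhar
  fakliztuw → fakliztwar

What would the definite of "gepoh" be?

bimzisoh and nubowteh both end in -h yet inflect differently (bibimzisoh, nubowtehet), so the final letter is not what conditions the rule; the last vowel is.
"gepoh" has last vowel 'o'. The stems whose last vowel is 'o' (teffow → teteffow, bimzisoh → bibimzisoh, panbaksob → papanbaksob) repeat the first consonant+vowel as a prefix.
So gepoh → gegepoh.

gegepoh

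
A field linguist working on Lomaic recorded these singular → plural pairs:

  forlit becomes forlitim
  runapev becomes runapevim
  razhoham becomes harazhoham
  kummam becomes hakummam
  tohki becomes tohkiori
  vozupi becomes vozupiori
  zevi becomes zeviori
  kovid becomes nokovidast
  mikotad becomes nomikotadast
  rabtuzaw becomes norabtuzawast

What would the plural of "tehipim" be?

hatehipim

"tehipim" ends in -m. The stems ending in -m (razhoham → harazhoham, kummam → hakummam) add the prefix ha-.
The other patterns: stems ending in -t or -v add -im; stems ending in -i add -ori; stems ending in -d or -w add no- … -ast around the stem.
So tehipim → hatehipim.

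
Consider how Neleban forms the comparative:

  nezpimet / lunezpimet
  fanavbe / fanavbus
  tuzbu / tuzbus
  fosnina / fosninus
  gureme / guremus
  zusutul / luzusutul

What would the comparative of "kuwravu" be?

zusutul and tuzbu both have last vowel 'u' yet inflect differently (luzusutul, tuzbus), so the last vowel is not what conditions the rule; whether the stem ends in a vowel or a consonant is.
"kuwravu" ends in a vowel. The stems ending in a vowel (fosnina → fosninus, tuzbu → tuzbus, gureme → guremus) drop the final letter and add -us.
So kuwravu → kuwravus.

kuwravus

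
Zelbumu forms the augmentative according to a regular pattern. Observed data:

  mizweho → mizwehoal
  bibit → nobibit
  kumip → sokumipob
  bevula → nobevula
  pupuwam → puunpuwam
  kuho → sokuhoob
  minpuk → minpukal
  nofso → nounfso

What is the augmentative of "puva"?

puunva

"puva" begins with p-. The one such stem in the data (pupuwam → puunpuwam) inserts -un- after the first vowel (as does nofso), so the same rule applies.
So puva → puunva.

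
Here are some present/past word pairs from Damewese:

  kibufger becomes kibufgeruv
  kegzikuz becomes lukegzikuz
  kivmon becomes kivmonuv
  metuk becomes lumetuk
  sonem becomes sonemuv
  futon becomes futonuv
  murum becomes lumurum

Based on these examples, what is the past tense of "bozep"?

bozepuv

murum and sonem both end in -m yet inflect differently (lumurum, sonemuv), so the final letter is not what conditions the rule; the last vowel is.
"bozep" has last vowel 'e'. The stems whose last vowel is 'e' (sonem → sonemuv, kibufger → kibufgeruv) add -uv.
The other pattern: stems whose last vowel is 'u' add the prefix lu-.
So bozep → bozepuv.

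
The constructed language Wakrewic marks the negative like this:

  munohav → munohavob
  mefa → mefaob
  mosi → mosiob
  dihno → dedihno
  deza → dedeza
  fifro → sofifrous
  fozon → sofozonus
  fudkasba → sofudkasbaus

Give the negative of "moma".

mefa and deza both end in -a yet inflect differently (mefaob, dedeza), so the final letter is not what conditions the rule; the first letter is.
"moma" begins with m-. The stems beginning with m- (munohav → munohavob, mefa → mefaob, mosi → mosiob) add -ob.
So moma → momaob.

momaob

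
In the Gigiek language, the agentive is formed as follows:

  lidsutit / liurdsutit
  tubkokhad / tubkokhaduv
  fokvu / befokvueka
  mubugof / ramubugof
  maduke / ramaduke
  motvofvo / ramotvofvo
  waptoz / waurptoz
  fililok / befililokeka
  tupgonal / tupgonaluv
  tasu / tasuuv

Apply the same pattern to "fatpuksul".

tasu and fokvu both end in -u yet inflect differently (tasuuv, befokvueka), so the final letter is not what conditions the rule; the first letter is.
"fatpuksul" begins with f-. The stems beginning with f- (fililok → befililokeka, fokvu → befokvueka) add be- … -eka around the stem.
So fatpuksul → befatpuksuleka.

befatpuksuleka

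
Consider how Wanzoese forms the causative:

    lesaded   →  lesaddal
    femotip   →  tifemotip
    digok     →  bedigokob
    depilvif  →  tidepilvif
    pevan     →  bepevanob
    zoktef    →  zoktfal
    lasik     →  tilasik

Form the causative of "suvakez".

zoktef and depilvif both end in -f yet inflect differently (zoktfal, tidepilvif), so the final letter is not what conditions the rule; the last vowel is.
"suvakez" has last vowel 'e'. The stems whose last vowel is 'e' (lesaded → lesaddal, zoktef → zoktfal) delete the last vowel and add -al.
The other patterns: stems whose last vowel is 'i' add the prefix ti-; stems whose last vowel is 'a' or 'o' add be- … -ob around the stem.
So suvakez → suvakzal.

suvakzal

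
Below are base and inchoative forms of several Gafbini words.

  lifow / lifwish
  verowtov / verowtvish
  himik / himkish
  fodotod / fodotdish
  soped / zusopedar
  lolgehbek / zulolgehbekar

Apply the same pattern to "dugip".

dugpish

fodotod and soped both end in -d yet inflect differently (fodotdish, zusopedar), so the final letter is not what conditions the rule; the last vowel is.
"dugip" has last vowel 'i'. The one such stem in the data (himik → himkish) deletes the last vowel and adds -ish (as do lifow, verowtov), so the same rule applies.
The other pattern: stems whose last vowel is 'e' add zu- … -ar around the stem.
So dugip → dugpish.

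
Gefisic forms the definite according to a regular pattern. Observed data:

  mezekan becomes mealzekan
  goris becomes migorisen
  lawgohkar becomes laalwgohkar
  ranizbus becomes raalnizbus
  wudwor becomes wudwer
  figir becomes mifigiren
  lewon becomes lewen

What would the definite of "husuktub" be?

hualsuktub

"husuktub" has last vowel 'u'. The one such stem in the data (ranizbus → raalnizbus) inserts -al- after the first vowel (as do lawgohkar, mezekan), so the same rule applies.
So husuktub → hualsuktub.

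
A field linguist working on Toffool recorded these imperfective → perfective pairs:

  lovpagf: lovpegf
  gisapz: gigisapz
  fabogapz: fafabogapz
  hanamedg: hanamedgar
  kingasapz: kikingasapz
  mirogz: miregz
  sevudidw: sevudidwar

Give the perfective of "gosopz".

"gosopz" has second-to-last letter 'p'. The stems whose second-to-last letter is 'p' (gisapz → gigisapz, fabogapz → fafabogapz, kingasapz → kikingasapz) repeat the first consonant+vowel as a prefix.
So gosopz → gogosopz.

gogosopz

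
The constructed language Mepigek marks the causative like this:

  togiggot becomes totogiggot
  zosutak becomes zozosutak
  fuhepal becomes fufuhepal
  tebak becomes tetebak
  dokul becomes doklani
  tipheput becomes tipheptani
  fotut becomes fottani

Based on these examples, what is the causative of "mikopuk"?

mikopkani

tipheput and togiggot both end in -t yet inflect differently (tipheptani, totogiggot), so the final letter is not what conditions the rule; the last vowel is.
"mikopuk" has last vowel 'u'. The stems whose last vowel is 'u' (dokul → doklani, tipheput → tipheptani, fotut → fottani) delete the last vowel and add -ani.
The other pattern: stems whose last vowel is 'a' or 'o' repeat the first consonant+vowel as a prefix.
So mikopuk → mikopkani.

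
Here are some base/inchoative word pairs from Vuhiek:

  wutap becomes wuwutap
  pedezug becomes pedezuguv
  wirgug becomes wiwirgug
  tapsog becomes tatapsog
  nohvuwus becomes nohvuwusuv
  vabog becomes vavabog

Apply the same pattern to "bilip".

"bilip" has 2 vowels. The stems with 2 vowels (wirgug → wiwirgug, vabog → vavabog, wutap → wuwutap) repeat the first consonant+vowel as a prefix.
So bilip → bibilip.

bibilip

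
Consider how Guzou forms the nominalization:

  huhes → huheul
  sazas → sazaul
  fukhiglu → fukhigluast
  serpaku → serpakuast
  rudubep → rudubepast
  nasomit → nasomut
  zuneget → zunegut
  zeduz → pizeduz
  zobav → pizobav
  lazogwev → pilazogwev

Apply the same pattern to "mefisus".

huhes and rudubep both have last vowel 'e' yet inflect differently (huheul, rudubepast), so the last vowel is not what conditions the rule; the final letter is.
"mefisus" ends in -s. The stems ending in -s (huhes → huheul, sazas → sazaul) drop the final letter and add -ul.
The other patterns: stems ending in -p or -u add -ast; stems ending in -t change the last vowel to 'u'; stems ending in -v or -z add the prefix pi-.
So mefisus → mefisuul.

mefisuul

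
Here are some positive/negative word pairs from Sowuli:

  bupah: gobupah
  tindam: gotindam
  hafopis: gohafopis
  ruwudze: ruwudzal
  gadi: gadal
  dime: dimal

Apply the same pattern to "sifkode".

hafopis and gadi both have last vowel 'i' yet inflect differently (gohafopis, gadal), so the last vowel is not what conditions the rule; whether the stem ends in a vowel or a consonant is.
"sifkode" ends in a vowel. The stems ending in a vowel (ruwudze → ruwudzal, gadi → gadal, dime → dimal) drop the final letter and add -al.
So sifkode → sifkodal.

sifkodal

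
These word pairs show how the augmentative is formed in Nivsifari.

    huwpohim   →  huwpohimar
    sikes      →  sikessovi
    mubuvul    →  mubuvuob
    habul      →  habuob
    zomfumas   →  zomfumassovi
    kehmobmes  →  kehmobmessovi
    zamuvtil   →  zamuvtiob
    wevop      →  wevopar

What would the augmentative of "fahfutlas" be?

zamuvtil and huwpohim both have last vowel 'i' yet inflect differently (zamuvtiob, huwpohimar), so the last vowel is not what conditions the rule; the final letter is.
"fahfutlas" ends in -s. The stems ending in -s (sikes → sikessovi, zomfumas → zomfumassovi, kehmobmes → kehmobmessovi) double the final consonant and add -ovi.
The other patterns: stems ending in -l drop the final letter and add -ob; stems ending in -m or -p add -ar.
So fahfutlas → fahfutlassovi.

fahfutlassovi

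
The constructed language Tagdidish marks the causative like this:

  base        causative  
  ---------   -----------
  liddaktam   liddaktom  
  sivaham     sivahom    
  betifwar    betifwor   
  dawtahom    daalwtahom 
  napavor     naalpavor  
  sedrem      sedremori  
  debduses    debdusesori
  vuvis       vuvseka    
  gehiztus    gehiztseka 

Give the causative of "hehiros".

healhiros

"hehiros" has last vowel 'o'. The stems whose last vowel is 'o' (dawtahom → daalwtahom, napavor → naalpavor) insert -al- after the first vowel.
So hehiros → healhiros.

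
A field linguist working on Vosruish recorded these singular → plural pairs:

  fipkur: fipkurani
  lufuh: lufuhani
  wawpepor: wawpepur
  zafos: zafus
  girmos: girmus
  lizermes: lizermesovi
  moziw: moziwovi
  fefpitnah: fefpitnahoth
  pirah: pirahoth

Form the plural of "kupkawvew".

kupkawvewovi

fipkur and wawpepor both end in -r yet inflect differently (fipkurani, wawpepur), so the final letter is not what conditions the rule; the last vowel is.
"kupkawvew" has last vowel 'e'. The one such stem in the data (lizermes → lizermesovi) adds -ovi, so the same rule applies.
So kupkawvew → kupkawvewovi.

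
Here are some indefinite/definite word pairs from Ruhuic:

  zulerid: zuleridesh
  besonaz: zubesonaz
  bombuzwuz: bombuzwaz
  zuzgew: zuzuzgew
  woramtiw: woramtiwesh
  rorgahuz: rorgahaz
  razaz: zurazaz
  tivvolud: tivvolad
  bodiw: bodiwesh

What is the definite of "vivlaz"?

zuvivlaz

zulerid and tivvolud both end in -d yet inflect differently (zuleridesh, tivvolad), so the final letter is not what conditions the rule; the last vowel is.
"vivlaz" has last vowel 'a'. The stems whose last vowel is 'a' (razaz → zurazaz, besonaz → zubesonaz) add the prefix zu-.
So vivlaz → zuvivlaz.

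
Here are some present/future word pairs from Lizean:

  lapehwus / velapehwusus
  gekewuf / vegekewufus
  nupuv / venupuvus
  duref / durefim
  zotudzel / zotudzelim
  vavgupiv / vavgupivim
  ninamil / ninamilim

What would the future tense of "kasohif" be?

kasohifim

gekewuf and duref both end in -f yet inflect differently (vegekewufus, durefim), so the final letter is not what conditions the rule; the last vowel is.
"kasohif" has last vowel 'i'. The stems whose last vowel is 'i' (vavgupiv → vavgupivim, ninamil → ninamilim) add -im.
So kasohif → kasohifim.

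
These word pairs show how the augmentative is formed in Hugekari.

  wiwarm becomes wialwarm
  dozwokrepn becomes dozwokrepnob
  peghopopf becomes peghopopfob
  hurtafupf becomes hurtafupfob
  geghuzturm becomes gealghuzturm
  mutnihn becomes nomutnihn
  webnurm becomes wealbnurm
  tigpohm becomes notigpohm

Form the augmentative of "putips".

putipsob

geghuzturm and tigpohm both end in -m yet inflect differently (gealghuzturm, notigpohm), so the final letter is not what conditions the rule; the second-to-last letter is.
"putips" has second-to-last letter 'p'. The stems whose second-to-last letter is 'p' (hurtafupf → hurtafupfob, peghopopf → peghopopfob, dozwokrepn → dozwokrepnob) add -ob.
So putips → putipsob.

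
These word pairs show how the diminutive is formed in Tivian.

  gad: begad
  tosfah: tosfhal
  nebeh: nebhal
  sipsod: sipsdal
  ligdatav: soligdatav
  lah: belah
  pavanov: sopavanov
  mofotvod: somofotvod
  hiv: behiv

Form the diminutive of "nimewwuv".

sonimewwuv

gad and sipsod both end in -d yet inflect differently (begad, sipsdal), so the final letter is not what conditions the rule; the number of vowels is.
"nimewwuv" has 3 vowels. The stems with 3 vowels (pavanov → sopavanov, mofotvod → somofotvod, ligdatav → soligdatav) add the prefix so-.
The other patterns: stems with 1 vowel add the prefix be-; stems with 2 vowels delete the last vowel and add -al.
So nimewwuv → sonimewwuv.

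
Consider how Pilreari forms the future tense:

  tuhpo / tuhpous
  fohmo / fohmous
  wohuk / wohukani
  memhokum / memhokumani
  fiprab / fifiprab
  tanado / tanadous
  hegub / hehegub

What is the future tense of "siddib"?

wohuk and hegub both have last vowel 'u' yet inflect differently (wohukani, hehegub), so the last vowel is not what conditions the rule; the final letter is.
"siddib" ends in -b. The stems ending in -b (hegub → hehegub, fiprab → fifiprab) repeat the first consonant+vowel as a prefix.
So siddib → sisiddib.

sisiddib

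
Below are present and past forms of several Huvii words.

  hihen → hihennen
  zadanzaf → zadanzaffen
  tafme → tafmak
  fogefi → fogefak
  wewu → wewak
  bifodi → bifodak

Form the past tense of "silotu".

tafme and hihen both have last vowel 'e' yet inflect differently (tafmak, hihennen), so the last vowel is not what conditions the rule; whether the stem ends in a vowel or a consonant is.
"silotu" ends in a vowel. The stems ending in a vowel (tafme → tafmak, wewu → wewak, fogefi → fogefak) drop the final letter and add -ak.
So silotu → silotak.

silotak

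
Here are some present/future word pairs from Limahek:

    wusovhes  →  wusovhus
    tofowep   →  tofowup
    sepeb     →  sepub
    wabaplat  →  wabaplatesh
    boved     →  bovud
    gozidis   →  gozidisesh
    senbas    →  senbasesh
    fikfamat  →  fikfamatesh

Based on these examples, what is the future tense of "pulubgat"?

pulubgatesh

wusovhes and gozidis both end in -s yet inflect differently (wusovhus, gozidisesh), so the final letter is not what conditions the rule; the last vowel is.
"pulubgat" has last vowel 'a'. The stems whose last vowel is 'a' (wabaplat → wabaplatesh, fikfamat → fikfamatesh, senbas → senbasesh) add -esh.
So pulubgat → pulubgatesh.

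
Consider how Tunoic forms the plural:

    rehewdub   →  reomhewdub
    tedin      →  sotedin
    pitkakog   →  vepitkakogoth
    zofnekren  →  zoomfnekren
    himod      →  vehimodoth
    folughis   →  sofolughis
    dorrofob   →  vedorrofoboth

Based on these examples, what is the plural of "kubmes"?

"kubmes" has last vowel 'e'. The one such stem in the data (zofnekren → zoomfnekren) inserts -om- after the first vowel (as does rehewdub), so the same rule applies.
So kubmes → kuombmes.

kuombmes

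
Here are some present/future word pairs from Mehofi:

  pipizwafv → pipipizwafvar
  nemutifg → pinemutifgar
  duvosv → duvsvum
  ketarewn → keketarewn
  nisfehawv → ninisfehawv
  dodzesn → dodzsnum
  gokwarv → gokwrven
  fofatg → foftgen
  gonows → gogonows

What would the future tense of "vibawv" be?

vivibawv

"vibawv" has second-to-last letter 'w'. The stems whose second-to-last letter is 'w' (gonows → gogonows, ketarewn → keketarewn, nisfehawv → ninisfehawv) repeat the first consonant+vowel as a prefix.
The other patterns: stems whose second-to-last letter is 's' delete the last vowel and add -um; stems whose second-to-last letter is 'r' or 't' delete the last vowel and add -en; stems whose second-to-last letter is 'f' add pi- … -ar around the stem.
So vibawv → vivibawv.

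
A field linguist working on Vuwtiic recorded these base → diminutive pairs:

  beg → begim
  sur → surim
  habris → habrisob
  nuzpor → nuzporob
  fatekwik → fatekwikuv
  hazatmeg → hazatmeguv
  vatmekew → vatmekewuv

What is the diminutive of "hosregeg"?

sur and nuzpor both end in -r yet inflect differently (surim, nuzporob), so the final letter is not what conditions the rule; the number of vowels is.
"hosregeg" has 3 vowels. The stems with 3 vowels (fatekwik → fatekwikuv, hazatmeg → hazatmeguv, vatmekew → vatmekewuv) add -uv.
The other patterns: stems with 1 vowel add -im; stems with 2 vowels add -ob.
So hosregeg → hosregeguv.

hosregeguv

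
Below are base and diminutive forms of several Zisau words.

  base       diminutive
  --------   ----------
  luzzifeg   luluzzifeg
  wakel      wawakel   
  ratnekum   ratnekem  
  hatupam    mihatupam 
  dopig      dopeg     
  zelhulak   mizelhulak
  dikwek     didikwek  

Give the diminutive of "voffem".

zelhulak and dikwek both end in -k yet inflect differently (mizelhulak, didikwek), so the final letter is not what conditions the rule; the last vowel is.
"voffem" has last vowel 'e'. The stems whose last vowel is 'e' (luzzifeg → luluzzifeg, wakel → wawakel, dikwek → didikwek) repeat the first consonant+vowel as a prefix.
So voffem → vovoffem.

vovoffem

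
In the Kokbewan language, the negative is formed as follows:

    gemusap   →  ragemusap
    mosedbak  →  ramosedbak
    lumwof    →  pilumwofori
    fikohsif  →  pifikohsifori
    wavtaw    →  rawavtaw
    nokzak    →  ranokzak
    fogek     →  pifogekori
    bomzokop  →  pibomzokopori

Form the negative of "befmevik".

pibefmevikori

gemusap and bomzokop both end in -p yet inflect differently (ragemusap, pibomzokopori), so the final letter is not what conditions the rule; the last vowel is.
"befmevik" has last vowel 'i'. The one such stem in the data (fikohsif → pifikohsifori) adds pi- … -ori around the stem, so the same rule applies.
The other pattern: stems whose last vowel is 'a' add the prefix ra-.
So befmevik → pibefmevikori.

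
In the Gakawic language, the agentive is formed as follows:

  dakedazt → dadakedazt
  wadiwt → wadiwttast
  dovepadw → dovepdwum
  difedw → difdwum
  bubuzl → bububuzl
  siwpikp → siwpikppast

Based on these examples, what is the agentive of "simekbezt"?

sisimekbezt

dakedazt and wadiwt both end in -t yet inflect differently (dadakedazt, wadiwttast), so the final letter is not what conditions the rule; the second-to-last letter is.
"simekbezt" has second-to-last letter 'z'. The stems whose second-to-last letter is 'z' (bubuzl → bububuzl, dakedazt → dadakedazt) repeat the first consonant+vowel as a prefix.
The other patterns: stems whose second-to-last letter is 'd' delete the last vowel and add -um; stems whose second-to-last letter is 'k' or 'w' double the final consonant and add -ast.
So simekbezt → sisimekbezt.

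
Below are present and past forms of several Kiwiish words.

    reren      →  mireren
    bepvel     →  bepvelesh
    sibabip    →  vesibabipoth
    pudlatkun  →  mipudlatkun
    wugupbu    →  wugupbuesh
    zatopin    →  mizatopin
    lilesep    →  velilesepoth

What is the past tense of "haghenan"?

reren and lilesep both have last vowel 'e' yet inflect differently (mireren, velilesepoth), so the last vowel is not what conditions the rule; the final letter is.
"haghenan" ends in -n. The stems ending in -n (pudlatkun → mipudlatkun, zatopin → mizatopin, reren → mireren) add the prefix mi-.
So haghenan → mihaghenan.

mihaghenan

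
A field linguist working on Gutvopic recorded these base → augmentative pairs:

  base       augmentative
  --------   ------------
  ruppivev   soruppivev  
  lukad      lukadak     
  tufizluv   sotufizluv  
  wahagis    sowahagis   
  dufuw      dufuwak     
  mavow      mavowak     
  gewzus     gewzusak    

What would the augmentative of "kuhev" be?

gewzus and wahagis both end in -s yet inflect differently (gewzusak, sowahagis), so the final letter is not what conditions the rule; the number of vowels is.
"kuhev" has 2 vowels. The stems with 2 vowels (lukad → lukadak, gewzus → gewzusak, dufuw → dufuwak) add -ak.
The other pattern: stems with 3 vowels add the prefix so-.
So kuhev → kuhevak.

kuhevak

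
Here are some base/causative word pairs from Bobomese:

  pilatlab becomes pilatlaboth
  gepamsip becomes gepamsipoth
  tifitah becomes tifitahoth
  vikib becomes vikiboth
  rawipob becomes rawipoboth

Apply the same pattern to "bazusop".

Every pair shown (pilatlab → pilatlaboth, gepamsip → gepamsipoth, tifitah → tifitahoth, …) follows the same rule: add -oth.
So bazusop → bazusopoth.

bazusopoth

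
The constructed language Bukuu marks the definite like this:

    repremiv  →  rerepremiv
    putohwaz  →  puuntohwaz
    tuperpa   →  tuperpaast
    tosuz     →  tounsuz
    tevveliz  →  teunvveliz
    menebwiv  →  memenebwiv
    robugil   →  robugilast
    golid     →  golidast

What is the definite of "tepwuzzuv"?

tetepwuzzuv

tevveliz and menebwiv both have last vowel 'i' yet inflect differently (teunvveliz, memenebwiv), so the last vowel is not what conditions the rule; the final letter is.
"tepwuzzuv" ends in -v. The stems ending in -v (menebwiv → memenebwiv, repremiv → rerepremiv) repeat the first consonant+vowel as a prefix.
The other patterns: stems ending in -z insert -un- after the first vowel; stems ending in -a, -d or -l add -ast.
So tepwuzzuv → tetepwuzzuv.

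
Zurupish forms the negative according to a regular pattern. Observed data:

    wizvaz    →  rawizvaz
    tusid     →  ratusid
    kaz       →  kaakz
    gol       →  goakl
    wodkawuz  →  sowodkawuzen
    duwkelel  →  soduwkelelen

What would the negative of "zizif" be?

razizif

kaz and wizvaz both end in -z yet inflect differently (kaakz, rawizvaz), so the final letter is not what conditions the rule; the number of vowels is.
"zizif" has 2 vowels. The stems with 2 vowels (tusid → ratusid, wizvaz → rawizvaz) add the prefix ra-.
The other patterns: stems with 1 vowel insert -ak- after the first vowel; stems with 3 vowels add so- … -en around the stem.
So zizif → razizif.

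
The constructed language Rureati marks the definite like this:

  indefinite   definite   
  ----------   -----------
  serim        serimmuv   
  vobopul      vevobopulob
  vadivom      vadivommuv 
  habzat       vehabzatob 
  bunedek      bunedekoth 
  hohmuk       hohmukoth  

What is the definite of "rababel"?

hohmuk and vobopul both have last vowel 'u' yet inflect differently (hohmukoth, vevobopulob), so the last vowel is not what conditions the rule; the final letter is.
"rababel" ends in -l. The one such stem in the data (vobopul → vevobopulob) adds ve- … -ob around the stem, so the same rule applies.
The other patterns: stems ending in -m double the final consonant and add -uv; stems ending in -k add -oth.
So rababel → verababelob.

verababelob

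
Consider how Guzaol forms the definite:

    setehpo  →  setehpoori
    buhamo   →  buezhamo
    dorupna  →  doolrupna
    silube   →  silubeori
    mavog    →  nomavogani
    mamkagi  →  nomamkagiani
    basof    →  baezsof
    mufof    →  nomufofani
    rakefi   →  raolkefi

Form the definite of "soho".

sohoori

setehpo and buhamo both end in -o yet inflect differently (setehpoori, buezhamo), so the final letter is not what conditions the rule; the first letter is.
"soho" begins with s-. The stems beginning with s- (setehpo → setehpoori, silube → silubeori) add -ori.
The other patterns: stems beginning with b- insert -ez- after the first vowel; stems beginning with m- add no- … -ani around the stem; stems beginning with d- or r- insert -ol- after the first vowel.
So soho → sohoori.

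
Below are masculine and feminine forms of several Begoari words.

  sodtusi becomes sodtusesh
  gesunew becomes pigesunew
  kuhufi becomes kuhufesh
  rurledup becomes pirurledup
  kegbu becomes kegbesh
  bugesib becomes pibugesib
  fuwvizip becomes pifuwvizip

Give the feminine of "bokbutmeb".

bugesib and kuhufi both have last vowel 'i' yet inflect differently (pibugesib, kuhufesh), so the last vowel is not what conditions the rule; whether the stem ends in a vowel or a consonant is.
"bokbutmeb" ends in a consonant. The stems ending in a consonant (bugesib → pibugesib, rurledup → pirurledup, gesunew → pigesunew) add the prefix pi-.
So bokbutmeb → pibokbutmeb.

pibokbutmeb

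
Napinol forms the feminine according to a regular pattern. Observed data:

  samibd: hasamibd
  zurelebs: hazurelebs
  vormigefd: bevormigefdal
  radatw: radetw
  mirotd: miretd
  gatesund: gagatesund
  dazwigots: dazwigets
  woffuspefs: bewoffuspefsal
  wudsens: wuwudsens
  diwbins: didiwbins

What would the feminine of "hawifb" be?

behawifbal

"hawifb" has second-to-last letter 'f'. The stems whose second-to-last letter is 'f' (vormigefd → bevormigefdal, woffuspefs → bewoffuspefsal) add be- … -al around the stem.
So hawifb → behawifbal.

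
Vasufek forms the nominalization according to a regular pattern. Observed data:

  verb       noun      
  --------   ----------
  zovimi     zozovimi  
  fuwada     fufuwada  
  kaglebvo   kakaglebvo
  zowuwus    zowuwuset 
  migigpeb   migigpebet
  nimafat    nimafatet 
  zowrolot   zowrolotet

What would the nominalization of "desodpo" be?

dedesodpo

fuwada and nimafat both have last vowel 'a' yet inflect differently (fufuwada, nimafatet), so the last vowel is not what conditions the rule; whether the stem ends in a vowel or a consonant is.
"desodpo" ends in a vowel. The stems ending in a vowel (zovimi → zozovimi, fuwada → fufuwada, kaglebvo → kakaglebvo) repeat the first consonant+vowel as a prefix.
The other pattern: stems ending in a consonant add -et.
So desodpo → dedesodpo.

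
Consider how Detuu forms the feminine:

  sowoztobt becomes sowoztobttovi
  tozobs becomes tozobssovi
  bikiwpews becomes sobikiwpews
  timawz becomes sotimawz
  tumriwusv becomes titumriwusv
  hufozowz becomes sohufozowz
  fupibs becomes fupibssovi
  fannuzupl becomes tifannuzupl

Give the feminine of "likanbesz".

tilikanbesz

fupibs and bikiwpews both end in -s yet inflect differently (fupibssovi, sobikiwpews), so the final letter is not what conditions the rule; the second-to-last letter is.
"likanbesz" has second-to-last letter 's'. The one such stem in the data (tumriwusv → titumriwusv) adds the prefix ti-, so the same rule applies.
So likanbesz → tilikanbesz.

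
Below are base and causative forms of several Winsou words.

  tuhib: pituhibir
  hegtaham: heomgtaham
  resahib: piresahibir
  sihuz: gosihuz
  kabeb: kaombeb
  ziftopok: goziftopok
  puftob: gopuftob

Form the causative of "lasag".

kabeb and resahib both end in -b yet inflect differently (kaombeb, piresahibir), so the final letter is not what conditions the rule; the last vowel is.
"lasag" has last vowel 'a'. The one such stem in the data (hegtaham → heomgtaham) inserts -om- after the first vowel (as does kabeb), so the same rule applies.
The other patterns: stems whose last vowel is 'i' add pi- … -ir around the stem; stems whose last vowel is 'o' or 'u' add the prefix go-.
So lasag → laomsag.

laomsag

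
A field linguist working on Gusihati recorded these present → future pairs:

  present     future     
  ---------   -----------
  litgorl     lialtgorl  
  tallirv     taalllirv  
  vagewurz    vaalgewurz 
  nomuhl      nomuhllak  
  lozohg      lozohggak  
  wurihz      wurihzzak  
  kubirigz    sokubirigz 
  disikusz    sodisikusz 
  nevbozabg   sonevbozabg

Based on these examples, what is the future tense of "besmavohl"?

besmavohllak

litgorl and nomuhl both end in -l yet inflect differently (lialtgorl, nomuhllak), so the final letter is not what conditions the rule; the second-to-last letter is.
"besmavohl" has second-to-last letter 'h'. The stems whose second-to-last letter is 'h' (nomuhl → nomuhllak, lozohg → lozohggak, wurihz → wurihzzak) double the final consonant and add -ak.
So besmavohl → besmavohllak.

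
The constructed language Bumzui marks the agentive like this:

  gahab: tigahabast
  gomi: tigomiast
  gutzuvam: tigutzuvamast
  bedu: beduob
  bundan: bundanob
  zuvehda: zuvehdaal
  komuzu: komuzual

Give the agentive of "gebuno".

bedu and komuzu both end in -u yet inflect differently (beduob, komuzual), so the final letter is not what conditions the rule; the first letter is.
"gebuno" begins with g-. The stems beginning with g- (gahab → tigahabast, gomi → tigomiast, gutzuvam → tigutzuvamast) add ti- … -ast around the stem.
The other patterns: stems beginning with b- add -ob; stems beginning with k- or z- add -al.
So gebuno → tigebunoast.

tigebunoast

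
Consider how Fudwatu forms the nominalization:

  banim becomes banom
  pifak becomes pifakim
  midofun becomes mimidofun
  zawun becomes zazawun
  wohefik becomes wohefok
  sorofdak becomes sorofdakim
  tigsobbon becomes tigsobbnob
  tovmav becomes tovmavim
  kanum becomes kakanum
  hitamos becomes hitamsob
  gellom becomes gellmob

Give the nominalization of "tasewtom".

tasewtmob

kanum and gellom both end in -m yet inflect differently (kakanum, gellmob), so the final letter is not what conditions the rule; the last vowel is.
"tasewtom" has last vowel 'o'. The stems whose last vowel is 'o' (hitamos → hitamsob, gellom → gellmob, tigsobbon → tigsobbnob) delete the last vowel and add -ob.
So tasewtom → tasewtmob.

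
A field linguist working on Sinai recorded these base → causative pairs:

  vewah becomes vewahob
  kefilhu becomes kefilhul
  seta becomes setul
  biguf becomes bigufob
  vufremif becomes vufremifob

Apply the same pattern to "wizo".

vewah and seta both have last vowel 'a' yet inflect differently (vewahob, setul), so the last vowel is not what conditions the rule; whether the stem ends in a vowel or a consonant is.
"wizo" ends in a vowel. The stems ending in a vowel (seta → setul, kefilhu → kefilhul) drop the final letter and add -ul.
So wizo → wizul.

wizul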